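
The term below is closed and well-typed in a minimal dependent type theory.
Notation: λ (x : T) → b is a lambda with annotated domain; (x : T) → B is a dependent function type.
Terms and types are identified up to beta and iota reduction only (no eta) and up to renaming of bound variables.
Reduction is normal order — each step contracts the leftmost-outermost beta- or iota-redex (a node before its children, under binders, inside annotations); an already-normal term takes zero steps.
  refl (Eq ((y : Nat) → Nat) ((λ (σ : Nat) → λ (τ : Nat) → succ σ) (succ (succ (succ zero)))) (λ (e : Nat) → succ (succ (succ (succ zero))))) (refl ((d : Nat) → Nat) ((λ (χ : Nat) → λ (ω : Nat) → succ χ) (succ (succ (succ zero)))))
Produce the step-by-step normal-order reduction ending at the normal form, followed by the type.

normal-order reduction:
  refl (Eq ((y : Nat) → Nat) ((λ (σ : Nat) → λ (τ : Nat) → succ σ) (succ (succ (succ zero)))) (λ (e : Nat) → succ (succ (succ (succ zero))))) (refl ((d : Nat) → Nat) ((λ (χ : Nat) → λ (ω : Nat) → succ χ) (succ (succ (succ zero)))))
  ~> refl (Eq ((y : Nat) → Nat) (λ (σ : Nat) → succ (succ (succ (succ zero)))) (λ (τ : Nat) → succ (succ (succ (succ zero))))) (refl ((e : Nat) → Nat) ((λ (d : Nat) → λ (χ : Nat) → succ d) (succ (succ (succ zero)))))
  ~> refl (Eq ((y : Nat) → Nat) (λ (σ : Nat) → succ (succ (succ (succ zero)))) (λ (τ : Nat) → succ (succ (succ (succ zero))))) (refl ((e : Nat) → Nat) (λ (d : Nat) → succ (succ (succ (succ zero)))))
the term's type:
  Eq (Eq ((y : Nat) → Nat) (λ (σ : Nat) → succ (succ (succ (succ zero)))) (λ (τ : Nat) → succ (succ (succ (succ zero))))) (refl ((e : Nat) → Nat) (λ (d : Nat) → succ (succ (succ (succ zero))))) (refl ((χ : Nat) → Nat) (λ (ω : Nat) → succ (succ (succ (succ zero)))))


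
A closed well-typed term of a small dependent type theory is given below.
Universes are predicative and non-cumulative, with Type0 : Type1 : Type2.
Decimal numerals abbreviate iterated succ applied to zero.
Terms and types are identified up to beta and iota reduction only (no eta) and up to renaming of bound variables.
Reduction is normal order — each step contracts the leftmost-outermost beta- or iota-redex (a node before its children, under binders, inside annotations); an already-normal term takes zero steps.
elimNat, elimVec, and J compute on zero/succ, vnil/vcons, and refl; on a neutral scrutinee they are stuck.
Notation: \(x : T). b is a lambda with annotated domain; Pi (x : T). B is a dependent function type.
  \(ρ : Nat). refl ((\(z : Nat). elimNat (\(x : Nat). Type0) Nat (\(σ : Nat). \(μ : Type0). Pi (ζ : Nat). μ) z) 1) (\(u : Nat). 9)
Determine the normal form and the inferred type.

reduced normal form:
  \(ρ : Nat). refl (Pi (z : Nat). Nat) (\(x : Nat). 9)
inferred type:
  Pi (ρ : Nat). Eq (Pi (z : Nat). Nat) (\(x : Nat). 9) (\(σ : Nat). 9)


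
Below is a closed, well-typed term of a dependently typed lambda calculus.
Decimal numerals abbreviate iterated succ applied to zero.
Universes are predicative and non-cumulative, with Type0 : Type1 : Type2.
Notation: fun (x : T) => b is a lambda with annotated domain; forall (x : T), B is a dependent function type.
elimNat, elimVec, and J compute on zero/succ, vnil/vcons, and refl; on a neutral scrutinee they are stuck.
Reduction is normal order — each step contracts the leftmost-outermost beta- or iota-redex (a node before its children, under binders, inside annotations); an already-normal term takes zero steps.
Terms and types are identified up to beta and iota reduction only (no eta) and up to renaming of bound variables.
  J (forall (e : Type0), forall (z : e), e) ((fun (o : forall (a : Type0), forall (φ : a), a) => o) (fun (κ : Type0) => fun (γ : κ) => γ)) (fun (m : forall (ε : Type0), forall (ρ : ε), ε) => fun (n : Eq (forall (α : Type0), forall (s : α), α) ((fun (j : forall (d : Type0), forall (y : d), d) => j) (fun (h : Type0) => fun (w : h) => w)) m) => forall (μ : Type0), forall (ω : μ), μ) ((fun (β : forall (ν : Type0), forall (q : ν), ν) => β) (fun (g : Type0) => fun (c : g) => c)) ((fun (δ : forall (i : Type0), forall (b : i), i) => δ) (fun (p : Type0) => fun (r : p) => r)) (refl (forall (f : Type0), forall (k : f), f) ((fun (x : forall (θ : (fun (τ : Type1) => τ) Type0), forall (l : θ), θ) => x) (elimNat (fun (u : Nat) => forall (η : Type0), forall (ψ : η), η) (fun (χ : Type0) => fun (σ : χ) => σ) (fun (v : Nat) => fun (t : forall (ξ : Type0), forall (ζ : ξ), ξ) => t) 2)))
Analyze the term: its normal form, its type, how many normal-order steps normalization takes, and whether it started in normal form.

resulting normal form:
  fun (e : Type0) => fun (z : e) => z
type:
  forall (e : Type0), forall (z : e), e
steps to reach normal form (normal order): 2
already normal: no
first redex: a J iota-redex


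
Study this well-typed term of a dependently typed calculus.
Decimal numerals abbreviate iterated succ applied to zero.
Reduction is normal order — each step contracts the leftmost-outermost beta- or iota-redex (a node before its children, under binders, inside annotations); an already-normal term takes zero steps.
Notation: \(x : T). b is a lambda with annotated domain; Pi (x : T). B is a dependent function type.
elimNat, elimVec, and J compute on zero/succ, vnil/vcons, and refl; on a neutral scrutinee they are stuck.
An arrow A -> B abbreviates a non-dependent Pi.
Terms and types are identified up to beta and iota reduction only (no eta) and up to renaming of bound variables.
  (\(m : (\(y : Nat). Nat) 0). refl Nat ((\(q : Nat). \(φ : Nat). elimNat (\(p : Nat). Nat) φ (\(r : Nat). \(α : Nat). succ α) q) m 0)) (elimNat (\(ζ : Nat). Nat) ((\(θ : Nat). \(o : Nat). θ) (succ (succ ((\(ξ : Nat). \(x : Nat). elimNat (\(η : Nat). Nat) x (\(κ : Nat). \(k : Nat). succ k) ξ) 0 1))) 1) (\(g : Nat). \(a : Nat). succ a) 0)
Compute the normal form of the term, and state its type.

reduced normal form:
  refl Nat 3
type:
  Eq Nat 3 3


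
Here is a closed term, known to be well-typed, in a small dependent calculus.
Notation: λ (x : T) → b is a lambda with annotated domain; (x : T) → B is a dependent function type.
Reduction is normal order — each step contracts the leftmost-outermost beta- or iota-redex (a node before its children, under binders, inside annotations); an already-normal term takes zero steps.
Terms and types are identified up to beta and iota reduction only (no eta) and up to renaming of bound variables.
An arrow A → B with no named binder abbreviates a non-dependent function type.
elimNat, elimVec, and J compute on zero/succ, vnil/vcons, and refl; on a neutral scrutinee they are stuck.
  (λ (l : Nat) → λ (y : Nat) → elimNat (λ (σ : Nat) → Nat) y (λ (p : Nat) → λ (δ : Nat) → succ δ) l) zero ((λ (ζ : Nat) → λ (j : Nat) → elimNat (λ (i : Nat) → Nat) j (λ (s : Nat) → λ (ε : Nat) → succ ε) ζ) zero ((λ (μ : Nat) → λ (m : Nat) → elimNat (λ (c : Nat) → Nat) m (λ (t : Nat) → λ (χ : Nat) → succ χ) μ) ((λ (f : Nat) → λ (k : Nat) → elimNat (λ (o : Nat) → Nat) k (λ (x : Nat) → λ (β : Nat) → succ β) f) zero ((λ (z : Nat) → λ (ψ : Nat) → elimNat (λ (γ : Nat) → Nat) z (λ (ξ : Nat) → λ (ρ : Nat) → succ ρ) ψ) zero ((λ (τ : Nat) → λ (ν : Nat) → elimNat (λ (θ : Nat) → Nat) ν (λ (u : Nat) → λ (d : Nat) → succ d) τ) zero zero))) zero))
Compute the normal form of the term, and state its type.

resulting normal form:
  zero
the term's type:
  Nat
observation: the first redex contracted is a beta-redex; the normal form is reached in 18 normal-order steps.


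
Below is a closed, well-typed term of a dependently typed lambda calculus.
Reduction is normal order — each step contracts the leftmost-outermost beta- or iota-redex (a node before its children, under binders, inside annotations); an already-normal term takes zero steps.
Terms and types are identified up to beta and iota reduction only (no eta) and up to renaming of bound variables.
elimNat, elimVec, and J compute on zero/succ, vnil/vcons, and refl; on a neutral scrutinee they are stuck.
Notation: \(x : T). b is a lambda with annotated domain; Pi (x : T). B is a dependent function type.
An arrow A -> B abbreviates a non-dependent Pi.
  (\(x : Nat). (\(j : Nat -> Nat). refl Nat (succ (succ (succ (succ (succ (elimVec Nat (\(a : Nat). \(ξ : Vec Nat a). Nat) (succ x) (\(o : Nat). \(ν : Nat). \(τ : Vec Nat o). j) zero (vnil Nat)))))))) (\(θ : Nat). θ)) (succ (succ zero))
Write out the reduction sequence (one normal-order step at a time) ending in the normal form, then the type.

normal-order reduction:
  (\(x : Nat). (\(j : Nat -> Nat). refl Nat (succ (succ (succ (succ (succ (elimVec Nat (\(a : Nat). \(ξ : Vec Nat a). Nat) (succ x) (\(o : Nat). \(ν : Nat). \(τ : Vec Nat o). j) zero (vnil Nat)))))))) (\(θ : Nat). θ)) (succ (succ zero))
  ~> (\(x : Nat -> Nat). refl Nat (succ (succ (succ (succ (succ (elimVec Nat (\(j : Nat). \(a : Vec Nat j). Nat) (succ (succ (succ zero))) (\(ξ : Nat). \(o : Nat). \(ν : Vec Nat ξ). x) zero (vnil Nat)))))))) (\(τ : Nat). τ)
  ~> refl Nat (succ (succ (succ (succ (succ (elimVec Nat (\(x : Nat). \(j : Vec Nat x). Nat) (succ (succ (succ zero))) (\(a : Nat). \(ξ : Nat). \(o : Vec Nat a). \(ν : Nat). ν) zero (vnil Nat)))))))
  ~> refl Nat (succ (succ (succ (succ (succ (succ (succ (succ zero))))))))
the term's type:
  Eq Nat (succ (succ (succ (succ (succ (succ (succ (succ zero)))))))) (succ (succ (succ (succ (succ (succ (succ (succ zero))))))))


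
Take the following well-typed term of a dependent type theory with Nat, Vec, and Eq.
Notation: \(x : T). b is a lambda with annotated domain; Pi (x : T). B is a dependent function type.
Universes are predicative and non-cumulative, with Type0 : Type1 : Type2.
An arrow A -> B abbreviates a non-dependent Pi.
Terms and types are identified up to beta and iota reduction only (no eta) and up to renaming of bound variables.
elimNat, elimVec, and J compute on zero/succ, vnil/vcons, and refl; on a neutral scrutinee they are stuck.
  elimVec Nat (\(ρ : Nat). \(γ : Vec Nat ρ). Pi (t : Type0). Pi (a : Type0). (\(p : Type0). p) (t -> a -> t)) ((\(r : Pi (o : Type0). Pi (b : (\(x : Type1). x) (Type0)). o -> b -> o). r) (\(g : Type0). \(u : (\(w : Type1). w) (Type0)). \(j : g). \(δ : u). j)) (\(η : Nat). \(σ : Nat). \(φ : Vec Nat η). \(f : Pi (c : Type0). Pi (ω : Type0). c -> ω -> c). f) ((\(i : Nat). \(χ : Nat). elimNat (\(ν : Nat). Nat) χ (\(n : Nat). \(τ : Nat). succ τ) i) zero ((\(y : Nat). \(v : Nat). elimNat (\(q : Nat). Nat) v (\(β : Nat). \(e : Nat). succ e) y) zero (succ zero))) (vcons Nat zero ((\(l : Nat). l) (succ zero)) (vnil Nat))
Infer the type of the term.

inferred type:
  Pi (ρ : Type0). Pi (γ : Type0). ρ -> γ -> ρ


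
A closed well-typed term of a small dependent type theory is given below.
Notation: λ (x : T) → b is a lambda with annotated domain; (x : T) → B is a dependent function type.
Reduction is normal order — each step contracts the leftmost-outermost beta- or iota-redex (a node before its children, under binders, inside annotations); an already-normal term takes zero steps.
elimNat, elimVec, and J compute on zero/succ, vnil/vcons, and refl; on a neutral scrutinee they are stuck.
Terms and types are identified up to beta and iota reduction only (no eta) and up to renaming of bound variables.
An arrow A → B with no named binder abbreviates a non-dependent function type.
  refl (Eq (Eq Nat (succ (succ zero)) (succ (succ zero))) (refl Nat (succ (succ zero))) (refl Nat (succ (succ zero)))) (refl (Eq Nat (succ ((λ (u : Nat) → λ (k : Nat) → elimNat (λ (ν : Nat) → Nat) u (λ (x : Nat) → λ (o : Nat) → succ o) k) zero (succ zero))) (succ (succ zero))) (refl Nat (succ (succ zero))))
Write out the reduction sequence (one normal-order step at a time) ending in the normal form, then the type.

reduction (normal order):
  refl (Eq (Eq Nat (succ (succ zero)) (succ (succ zero))) (refl Nat (succ (succ zero))) (refl Nat (succ (succ zero)))) (refl (Eq Nat (succ ((λ (u : Nat) → λ (k : Nat) → elimNat (λ (ν : Nat) → Nat) u (λ (x : Nat) → λ (o : Nat) → succ o) k) zero (succ zero))) (succ (succ zero))) (refl Nat (succ (succ zero))))
  ~> refl (Eq (Eq Nat (succ (succ zero)) (succ (succ zero))) (refl Nat (succ (succ zero))) (refl Nat (succ (succ zero)))) (refl (Eq Nat (succ ((λ (u : Nat) → elimNat (λ (k : Nat) → Nat) zero (λ (ν : Nat) → λ (x : Nat) → succ x) u) (succ zero))) (succ (succ zero))) (refl Nat (succ (succ zero))))
  ~> refl (Eq (Eq Nat (succ (succ zero)) (succ (succ zero))) (refl Nat (succ (succ zero))) (refl Nat (succ (succ zero)))) (refl (Eq Nat (succ (elimNat (λ (u : Nat) → Nat) zero (λ (k : Nat) → λ (ν : Nat) → succ ν) (succ zero))) (succ (succ zero))) (refl Nat (succ (succ zero))))
  ~> refl (Eq (Eq Nat (succ (succ zero)) (succ (succ zero))) (refl Nat (succ (succ zero))) (refl Nat (succ (succ zero)))) (refl (Eq Nat (succ ((λ (u : Nat) → λ (k : Nat) → succ k) zero (elimNat (λ (ν : Nat) → Nat) zero (λ (x : Nat) → λ (o : Nat) → succ o) zero))) (succ (succ zero))) (refl Nat (succ (succ zero))))
  ~> refl (Eq (Eq Nat (succ (succ zero)) (succ (succ zero))) (refl Nat (succ (succ zero))) (refl Nat (succ (succ zero)))) (refl (Eq Nat (succ ((λ (u : Nat) → succ u) (elimNat (λ (k : Nat) → Nat) zero (λ (ν : Nat) → λ (x : Nat) → succ x) zero))) (succ (succ zero))) (refl Nat (succ (succ zero))))
  ~> refl (Eq (Eq Nat (succ (succ zero)) (succ (succ zero))) (refl Nat (succ (succ zero))) (refl Nat (succ (succ zero)))) (refl (Eq Nat (succ (succ (elimNat (λ (u : Nat) → Nat) zero (λ (k : Nat) → λ (ν : Nat) → succ ν) zero))) (succ (succ zero))) (refl Nat (succ (succ zero))))
  ~> refl (Eq (Eq Nat (succ (succ zero)) (succ (succ zero))) (refl Nat (succ (succ zero))) (refl Nat (succ (succ zero)))) (refl (Eq Nat (succ (succ zero)) (succ (succ zero))) (refl Nat (succ (succ zero))))
the term's type:
  Eq (Eq (Eq Nat (succ (succ zero)) (succ (succ zero))) (refl Nat (succ (succ zero))) (refl Nat (succ (succ zero)))) (refl (Eq Nat (succ (succ zero)) (succ (succ zero))) (refl Nat (succ (succ zero)))) (refl (Eq Nat (succ (succ zero)) (succ (succ zero))) (refl Nat (succ (succ zero))))


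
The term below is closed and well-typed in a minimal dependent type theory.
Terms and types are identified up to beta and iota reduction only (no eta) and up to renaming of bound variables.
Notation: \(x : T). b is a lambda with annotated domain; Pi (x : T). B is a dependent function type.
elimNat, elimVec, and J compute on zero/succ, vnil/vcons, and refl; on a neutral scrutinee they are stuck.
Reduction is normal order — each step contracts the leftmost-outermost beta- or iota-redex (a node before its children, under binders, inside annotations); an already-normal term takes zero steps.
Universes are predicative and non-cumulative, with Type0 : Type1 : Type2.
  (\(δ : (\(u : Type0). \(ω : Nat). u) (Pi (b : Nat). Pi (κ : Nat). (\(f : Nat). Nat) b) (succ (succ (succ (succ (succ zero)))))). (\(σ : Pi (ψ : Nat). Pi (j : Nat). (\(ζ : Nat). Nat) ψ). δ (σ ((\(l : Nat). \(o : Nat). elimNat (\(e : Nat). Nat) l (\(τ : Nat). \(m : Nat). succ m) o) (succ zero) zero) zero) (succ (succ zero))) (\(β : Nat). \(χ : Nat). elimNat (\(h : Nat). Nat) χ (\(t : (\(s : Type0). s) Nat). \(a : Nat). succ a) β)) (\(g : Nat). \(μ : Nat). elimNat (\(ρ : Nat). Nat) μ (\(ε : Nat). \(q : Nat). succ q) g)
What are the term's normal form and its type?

resulting normal form:
  succ (succ (succ zero))
type:
  Nat
observation: the first redex contracted is a beta-redex; the normal form is reached in 18 normal-order steps.


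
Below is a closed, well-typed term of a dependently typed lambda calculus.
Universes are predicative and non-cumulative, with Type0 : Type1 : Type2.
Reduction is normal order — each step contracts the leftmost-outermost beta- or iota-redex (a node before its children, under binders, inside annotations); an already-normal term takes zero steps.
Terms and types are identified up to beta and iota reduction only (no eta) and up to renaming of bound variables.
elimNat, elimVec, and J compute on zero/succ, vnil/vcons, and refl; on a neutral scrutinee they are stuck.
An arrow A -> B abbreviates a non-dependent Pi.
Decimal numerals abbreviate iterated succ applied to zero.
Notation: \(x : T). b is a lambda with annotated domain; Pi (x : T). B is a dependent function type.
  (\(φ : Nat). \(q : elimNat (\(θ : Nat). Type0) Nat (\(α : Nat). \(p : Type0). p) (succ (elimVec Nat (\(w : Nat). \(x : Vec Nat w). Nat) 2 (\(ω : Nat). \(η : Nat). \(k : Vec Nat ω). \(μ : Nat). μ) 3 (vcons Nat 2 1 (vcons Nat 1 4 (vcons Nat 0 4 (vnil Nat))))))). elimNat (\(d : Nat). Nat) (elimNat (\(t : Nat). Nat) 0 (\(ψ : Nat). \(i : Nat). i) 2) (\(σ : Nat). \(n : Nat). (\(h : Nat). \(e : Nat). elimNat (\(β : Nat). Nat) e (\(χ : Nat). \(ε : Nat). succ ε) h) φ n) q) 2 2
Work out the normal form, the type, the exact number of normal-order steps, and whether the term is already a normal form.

reduced normal form:
  4
type:
  Nat
normal-order step count: 34
started in normal form: no
first redex: a beta-redex


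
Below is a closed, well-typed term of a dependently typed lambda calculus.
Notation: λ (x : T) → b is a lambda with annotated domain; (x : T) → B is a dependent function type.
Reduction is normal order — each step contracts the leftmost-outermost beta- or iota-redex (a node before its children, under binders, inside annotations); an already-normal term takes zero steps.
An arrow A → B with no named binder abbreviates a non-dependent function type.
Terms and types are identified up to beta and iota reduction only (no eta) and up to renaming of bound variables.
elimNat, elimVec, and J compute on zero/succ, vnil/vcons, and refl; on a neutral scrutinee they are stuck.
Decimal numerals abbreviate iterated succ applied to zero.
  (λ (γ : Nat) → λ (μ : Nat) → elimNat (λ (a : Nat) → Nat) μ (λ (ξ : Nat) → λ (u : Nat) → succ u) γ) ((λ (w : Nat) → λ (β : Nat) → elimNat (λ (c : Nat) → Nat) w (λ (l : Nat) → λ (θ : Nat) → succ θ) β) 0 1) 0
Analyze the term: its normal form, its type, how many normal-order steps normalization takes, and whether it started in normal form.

resulting normal form:
  1
the term's type:
  Nat
steps to reach normal form (normal order): 12
already normal: no
first contracted redex: a beta-redex


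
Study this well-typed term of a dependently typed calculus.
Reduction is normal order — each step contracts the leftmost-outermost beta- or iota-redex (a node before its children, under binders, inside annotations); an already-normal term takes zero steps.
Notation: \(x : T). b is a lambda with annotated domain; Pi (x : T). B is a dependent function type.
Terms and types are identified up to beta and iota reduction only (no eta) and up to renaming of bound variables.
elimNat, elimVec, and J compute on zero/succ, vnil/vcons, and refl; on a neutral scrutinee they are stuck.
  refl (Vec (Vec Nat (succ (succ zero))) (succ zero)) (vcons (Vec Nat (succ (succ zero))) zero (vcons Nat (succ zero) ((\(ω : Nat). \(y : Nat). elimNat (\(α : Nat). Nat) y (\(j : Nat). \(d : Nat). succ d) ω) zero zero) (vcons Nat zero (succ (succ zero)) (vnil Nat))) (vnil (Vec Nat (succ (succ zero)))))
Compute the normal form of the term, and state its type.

reduced normal form:
  refl (Vec (Vec Nat (succ (succ zero))) (succ zero)) (vcons (Vec Nat (succ (succ zero))) zero (vcons Nat (succ zero) zero (vcons Nat zero (succ (succ zero)) (vnil Nat))) (vnil (Vec Nat (succ (succ zero)))))
the term's type:
  Eq (Vec (Vec Nat (succ (succ zero))) (succ zero)) (vcons (Vec Nat (succ (succ zero))) zero (vcons Nat (succ zero) zero (vcons Nat zero (succ (succ zero)) (vnil Nat))) (vnil (Vec Nat (succ (succ zero))))) (vcons (Vec Nat (succ (succ zero))) zero (vcons Nat (succ zero) zero (vcons Nat zero (succ (succ zero)) (vnil Nat))) (vnil (Vec Nat (succ (succ zero)))))
observation: the first redex contracted is a beta-redex; the normal form is reached in 3 normal-order steps.


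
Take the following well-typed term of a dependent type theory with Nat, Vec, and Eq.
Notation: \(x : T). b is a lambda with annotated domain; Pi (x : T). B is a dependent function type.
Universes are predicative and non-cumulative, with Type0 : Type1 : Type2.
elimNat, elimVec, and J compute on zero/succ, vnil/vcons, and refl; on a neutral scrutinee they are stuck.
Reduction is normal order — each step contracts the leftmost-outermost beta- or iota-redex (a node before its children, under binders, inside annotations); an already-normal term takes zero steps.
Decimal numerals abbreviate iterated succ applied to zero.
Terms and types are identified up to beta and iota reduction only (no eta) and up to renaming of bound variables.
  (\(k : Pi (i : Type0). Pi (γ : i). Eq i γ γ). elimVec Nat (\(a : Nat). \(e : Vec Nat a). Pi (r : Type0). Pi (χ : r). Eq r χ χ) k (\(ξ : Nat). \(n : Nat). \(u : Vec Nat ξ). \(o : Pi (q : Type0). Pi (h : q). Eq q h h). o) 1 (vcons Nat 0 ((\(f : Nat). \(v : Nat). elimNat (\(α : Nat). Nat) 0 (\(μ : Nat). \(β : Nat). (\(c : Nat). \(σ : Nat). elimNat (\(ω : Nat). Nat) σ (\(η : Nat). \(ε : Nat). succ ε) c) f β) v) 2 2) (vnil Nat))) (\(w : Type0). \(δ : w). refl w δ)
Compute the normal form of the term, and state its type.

normal form:
  \(k : Type0). \(i : k). refl k i
inferred type:
  Pi (k : Type0). Pi (i : k). Eq k i i
observation: reduction starts at a beta-redex, and 7 normal-order steps reach the normal form.


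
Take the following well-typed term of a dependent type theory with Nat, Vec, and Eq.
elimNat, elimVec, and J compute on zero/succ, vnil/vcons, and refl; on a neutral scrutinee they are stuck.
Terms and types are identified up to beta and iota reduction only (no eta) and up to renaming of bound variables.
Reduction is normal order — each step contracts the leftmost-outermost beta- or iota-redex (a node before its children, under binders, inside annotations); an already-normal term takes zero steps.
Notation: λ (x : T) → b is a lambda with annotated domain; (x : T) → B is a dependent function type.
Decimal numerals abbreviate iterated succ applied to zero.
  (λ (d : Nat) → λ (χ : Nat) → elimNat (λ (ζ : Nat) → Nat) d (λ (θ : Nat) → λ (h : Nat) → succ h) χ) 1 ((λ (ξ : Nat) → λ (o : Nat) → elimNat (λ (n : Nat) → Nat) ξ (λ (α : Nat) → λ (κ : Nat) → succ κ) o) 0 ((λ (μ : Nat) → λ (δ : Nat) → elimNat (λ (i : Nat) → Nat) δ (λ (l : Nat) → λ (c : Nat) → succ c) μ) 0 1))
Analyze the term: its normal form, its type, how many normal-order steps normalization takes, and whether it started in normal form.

reduced normal form:
  2
inferred type:
  Nat
reduction steps (normal order): 15
started in normal form: no
first contracted redex: a beta-redex


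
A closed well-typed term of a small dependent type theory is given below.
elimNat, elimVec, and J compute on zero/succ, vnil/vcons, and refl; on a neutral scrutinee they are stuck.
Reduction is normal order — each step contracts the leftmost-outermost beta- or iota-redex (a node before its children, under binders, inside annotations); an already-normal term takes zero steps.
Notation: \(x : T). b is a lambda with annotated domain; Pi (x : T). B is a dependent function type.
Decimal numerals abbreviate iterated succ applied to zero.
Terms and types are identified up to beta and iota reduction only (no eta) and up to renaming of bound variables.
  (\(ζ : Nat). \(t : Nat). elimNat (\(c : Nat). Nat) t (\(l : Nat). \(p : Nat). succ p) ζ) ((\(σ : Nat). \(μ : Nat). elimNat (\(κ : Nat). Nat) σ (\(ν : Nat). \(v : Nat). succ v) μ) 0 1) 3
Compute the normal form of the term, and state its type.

resulting normal form:
  4
type:
  Nat
observation: reduction starts at a beta-redex, and 12 normal-order steps reach the normal form.


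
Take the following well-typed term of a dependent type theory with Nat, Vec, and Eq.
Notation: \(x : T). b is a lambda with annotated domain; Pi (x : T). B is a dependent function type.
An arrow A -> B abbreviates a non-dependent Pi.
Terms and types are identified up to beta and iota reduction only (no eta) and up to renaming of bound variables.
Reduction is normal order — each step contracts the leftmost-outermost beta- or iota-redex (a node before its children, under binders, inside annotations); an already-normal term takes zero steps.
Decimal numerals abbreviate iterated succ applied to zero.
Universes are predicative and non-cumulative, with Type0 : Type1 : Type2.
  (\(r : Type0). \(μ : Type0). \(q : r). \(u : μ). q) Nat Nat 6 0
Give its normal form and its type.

reduced normal form:
  6
the term's type:
  Nat
observation: the term reaches its normal form after 4 normal-order steps.


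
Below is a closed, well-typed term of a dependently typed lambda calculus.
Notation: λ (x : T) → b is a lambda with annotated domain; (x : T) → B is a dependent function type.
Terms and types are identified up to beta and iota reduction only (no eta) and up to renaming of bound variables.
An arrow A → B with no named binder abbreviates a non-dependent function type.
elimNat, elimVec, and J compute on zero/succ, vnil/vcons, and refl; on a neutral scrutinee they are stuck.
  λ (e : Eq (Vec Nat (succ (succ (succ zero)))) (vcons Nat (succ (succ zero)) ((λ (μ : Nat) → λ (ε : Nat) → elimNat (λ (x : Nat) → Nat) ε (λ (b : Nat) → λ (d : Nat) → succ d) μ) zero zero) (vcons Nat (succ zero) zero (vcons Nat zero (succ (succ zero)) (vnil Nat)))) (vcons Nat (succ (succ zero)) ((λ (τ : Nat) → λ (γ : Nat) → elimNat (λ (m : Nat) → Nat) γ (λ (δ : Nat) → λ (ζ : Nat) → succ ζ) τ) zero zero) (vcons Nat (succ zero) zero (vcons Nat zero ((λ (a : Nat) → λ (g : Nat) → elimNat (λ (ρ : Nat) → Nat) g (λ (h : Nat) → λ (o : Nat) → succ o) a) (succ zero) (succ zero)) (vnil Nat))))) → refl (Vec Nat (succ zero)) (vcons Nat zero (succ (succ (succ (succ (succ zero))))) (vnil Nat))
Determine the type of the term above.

the term's type:
  Eq (Vec Nat (succ (succ (succ zero)))) (vcons Nat (succ (succ zero)) zero (vcons Nat (succ zero) zero (vcons Nat zero (succ (succ zero)) (vnil Nat)))) (vcons Nat (succ (succ zero)) zero (vcons Nat (succ zero) zero (vcons Nat zero (succ (succ zero)) (vnil Nat)))) → Eq (Vec Nat (succ zero)) (vcons Nat zero (succ (succ (succ (succ (succ zero))))) (vnil Nat)) (vcons Nat zero (succ (succ (succ (succ (succ zero))))) (vnil Nat))


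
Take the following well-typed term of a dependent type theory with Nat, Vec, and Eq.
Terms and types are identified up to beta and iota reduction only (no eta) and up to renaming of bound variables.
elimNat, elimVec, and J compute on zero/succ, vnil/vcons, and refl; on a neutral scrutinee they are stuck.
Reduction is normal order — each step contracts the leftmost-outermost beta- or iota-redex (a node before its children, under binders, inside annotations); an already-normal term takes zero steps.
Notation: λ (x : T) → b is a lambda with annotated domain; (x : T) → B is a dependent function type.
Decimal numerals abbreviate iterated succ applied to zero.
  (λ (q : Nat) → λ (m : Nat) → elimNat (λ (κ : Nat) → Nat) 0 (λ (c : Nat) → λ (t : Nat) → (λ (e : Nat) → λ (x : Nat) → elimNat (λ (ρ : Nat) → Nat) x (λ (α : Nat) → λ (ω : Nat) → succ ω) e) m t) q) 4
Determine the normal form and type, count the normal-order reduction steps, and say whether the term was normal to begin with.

normal form:
  λ (q : Nat) → elimNat (λ (m : Nat) → Nat) (elimNat (λ (κ : Nat) → Nat) (elimNat (λ (c : Nat) → Nat) (elimNat (λ (t : Nat) → Nat) 0 (λ (e : Nat) → λ (x : Nat) → succ x) q) (λ (ρ : Nat) → λ (α : Nat) → succ α) q) (λ (ω : Nat) → λ (p : Nat) → succ p) q) (λ (μ : Nat) → λ (χ : Nat) → succ χ) q
type:
  (q : Nat) → Nat
normal-order step count: 22
started in normal form: no
first contracted redex: a beta-redex


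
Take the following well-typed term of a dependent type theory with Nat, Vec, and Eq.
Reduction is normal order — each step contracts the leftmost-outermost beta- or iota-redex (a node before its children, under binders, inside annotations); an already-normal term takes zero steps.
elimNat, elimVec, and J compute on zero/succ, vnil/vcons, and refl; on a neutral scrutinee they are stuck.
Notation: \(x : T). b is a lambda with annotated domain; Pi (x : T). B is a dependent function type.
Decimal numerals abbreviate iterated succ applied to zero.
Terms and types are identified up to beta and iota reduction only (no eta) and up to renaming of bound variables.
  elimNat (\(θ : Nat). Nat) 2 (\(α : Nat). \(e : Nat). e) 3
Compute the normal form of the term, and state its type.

normal form:
  2
inferred type:
  Nat
observation: normalization takes exactly 10 steps under the normal-order strategy.


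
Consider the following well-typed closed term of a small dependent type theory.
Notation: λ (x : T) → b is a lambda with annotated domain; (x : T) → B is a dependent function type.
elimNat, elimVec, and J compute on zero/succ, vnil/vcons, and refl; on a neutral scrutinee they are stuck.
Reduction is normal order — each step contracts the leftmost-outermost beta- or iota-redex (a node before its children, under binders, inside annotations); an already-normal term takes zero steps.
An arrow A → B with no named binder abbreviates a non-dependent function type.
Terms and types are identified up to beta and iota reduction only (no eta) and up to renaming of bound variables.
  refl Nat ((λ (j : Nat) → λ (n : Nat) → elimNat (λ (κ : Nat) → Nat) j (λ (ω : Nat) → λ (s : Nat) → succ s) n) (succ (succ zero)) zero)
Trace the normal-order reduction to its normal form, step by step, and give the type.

normal-order reduction:
  refl Nat ((λ (j : Nat) → λ (n : Nat) → elimNat (λ (κ : Nat) → Nat) j (λ (ω : Nat) → λ (s : Nat) → succ s) n) (succ (succ zero)) zero)
  ~> refl Nat ((λ (j : Nat) → elimNat (λ (n : Nat) → Nat) (succ (succ zero)) (λ (κ : Nat) → λ (ω : Nat) → succ ω) j) zero)
  ~> refl Nat (elimNat (λ (j : Nat) → Nat) (succ (succ zero)) (λ (n : Nat) → λ (κ : Nat) → succ κ) zero)
  ~> refl Nat (succ (succ zero))
the term's type:
  Eq Nat (succ (succ zero)) (succ (succ zero))


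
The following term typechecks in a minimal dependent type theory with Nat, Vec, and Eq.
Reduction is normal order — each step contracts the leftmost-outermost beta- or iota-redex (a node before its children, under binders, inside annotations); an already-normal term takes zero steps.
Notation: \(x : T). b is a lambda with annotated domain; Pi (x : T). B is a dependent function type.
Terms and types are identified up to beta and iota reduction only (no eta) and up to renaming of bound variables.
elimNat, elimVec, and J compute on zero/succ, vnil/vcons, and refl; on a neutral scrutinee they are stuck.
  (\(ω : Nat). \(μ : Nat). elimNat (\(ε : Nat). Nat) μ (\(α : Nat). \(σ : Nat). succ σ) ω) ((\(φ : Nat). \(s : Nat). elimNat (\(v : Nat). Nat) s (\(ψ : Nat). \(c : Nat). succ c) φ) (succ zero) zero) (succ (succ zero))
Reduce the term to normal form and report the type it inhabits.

resulting normal form:
  succ (succ (succ zero))
the term's type:
  Nat


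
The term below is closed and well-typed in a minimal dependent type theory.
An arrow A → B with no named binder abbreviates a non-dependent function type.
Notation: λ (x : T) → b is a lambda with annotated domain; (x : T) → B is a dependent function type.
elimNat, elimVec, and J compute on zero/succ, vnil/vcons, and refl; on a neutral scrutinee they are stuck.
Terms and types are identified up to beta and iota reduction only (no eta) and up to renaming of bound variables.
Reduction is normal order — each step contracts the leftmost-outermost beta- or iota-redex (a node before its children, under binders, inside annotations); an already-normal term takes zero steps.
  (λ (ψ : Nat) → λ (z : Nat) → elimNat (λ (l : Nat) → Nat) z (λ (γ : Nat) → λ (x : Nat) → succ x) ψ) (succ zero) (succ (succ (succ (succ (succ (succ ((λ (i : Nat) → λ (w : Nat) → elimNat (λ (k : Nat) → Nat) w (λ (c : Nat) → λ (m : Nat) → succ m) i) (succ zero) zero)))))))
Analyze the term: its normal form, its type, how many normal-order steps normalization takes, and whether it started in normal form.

resulting normal form:
  succ (succ (succ (succ (succ (succ (succ (succ zero)))))))
inferred type:
  Nat
normal-order step count: 12
term was already normal: no
first contracted redex: a beta-redex


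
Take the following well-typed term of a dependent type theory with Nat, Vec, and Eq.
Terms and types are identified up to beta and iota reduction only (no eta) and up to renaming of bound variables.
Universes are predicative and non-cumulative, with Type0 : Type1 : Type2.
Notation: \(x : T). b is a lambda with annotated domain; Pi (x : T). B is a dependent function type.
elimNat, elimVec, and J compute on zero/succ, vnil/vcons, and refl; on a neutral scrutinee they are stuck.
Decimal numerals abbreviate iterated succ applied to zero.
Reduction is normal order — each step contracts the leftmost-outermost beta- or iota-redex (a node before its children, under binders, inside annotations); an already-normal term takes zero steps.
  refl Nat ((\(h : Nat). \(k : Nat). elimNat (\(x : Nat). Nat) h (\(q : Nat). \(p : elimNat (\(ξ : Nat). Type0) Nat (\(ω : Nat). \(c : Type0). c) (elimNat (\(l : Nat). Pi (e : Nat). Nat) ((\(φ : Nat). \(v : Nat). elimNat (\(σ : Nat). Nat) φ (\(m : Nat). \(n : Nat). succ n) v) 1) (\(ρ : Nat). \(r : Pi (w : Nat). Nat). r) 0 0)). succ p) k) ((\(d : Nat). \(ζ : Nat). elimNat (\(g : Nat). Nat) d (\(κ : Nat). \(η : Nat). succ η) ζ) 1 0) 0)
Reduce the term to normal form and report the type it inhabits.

normal form:
  refl Nat 1
inferred type:
  Eq Nat 1 1


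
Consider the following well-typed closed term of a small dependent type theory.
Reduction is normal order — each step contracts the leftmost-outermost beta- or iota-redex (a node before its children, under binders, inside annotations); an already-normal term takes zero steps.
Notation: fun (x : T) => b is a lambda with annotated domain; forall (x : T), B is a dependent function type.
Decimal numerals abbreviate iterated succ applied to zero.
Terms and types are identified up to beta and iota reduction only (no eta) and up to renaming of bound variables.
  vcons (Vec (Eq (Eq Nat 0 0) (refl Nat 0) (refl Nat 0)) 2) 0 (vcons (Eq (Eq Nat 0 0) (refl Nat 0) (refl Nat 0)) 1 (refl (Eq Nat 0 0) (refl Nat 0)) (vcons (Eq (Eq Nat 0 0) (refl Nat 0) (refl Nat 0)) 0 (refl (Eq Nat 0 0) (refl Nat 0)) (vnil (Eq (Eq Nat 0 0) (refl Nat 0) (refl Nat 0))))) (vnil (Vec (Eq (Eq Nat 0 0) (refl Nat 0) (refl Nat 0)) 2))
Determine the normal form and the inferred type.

reduced normal form:
  vcons (Vec (Eq (Eq Nat 0 0) (refl Nat 0) (refl Nat 0)) 2) 0 (vcons (Eq (Eq Nat 0 0) (refl Nat 0) (refl Nat 0)) 1 (refl (Eq Nat 0 0) (refl Nat 0)) (vcons (Eq (Eq Nat 0 0) (refl Nat 0) (refl Nat 0)) 0 (refl (Eq Nat 0 0) (refl Nat 0)) (vnil (Eq (Eq Nat 0 0) (refl Nat 0) (refl Nat 0))))) (vnil (Vec (Eq (Eq Nat 0 0) (refl Nat 0) (refl Nat 0)) 2))
the term's type:
  Vec (Vec (Eq (Eq Nat 0 0) (refl Nat 0) (refl Nat 0)) 2) 1


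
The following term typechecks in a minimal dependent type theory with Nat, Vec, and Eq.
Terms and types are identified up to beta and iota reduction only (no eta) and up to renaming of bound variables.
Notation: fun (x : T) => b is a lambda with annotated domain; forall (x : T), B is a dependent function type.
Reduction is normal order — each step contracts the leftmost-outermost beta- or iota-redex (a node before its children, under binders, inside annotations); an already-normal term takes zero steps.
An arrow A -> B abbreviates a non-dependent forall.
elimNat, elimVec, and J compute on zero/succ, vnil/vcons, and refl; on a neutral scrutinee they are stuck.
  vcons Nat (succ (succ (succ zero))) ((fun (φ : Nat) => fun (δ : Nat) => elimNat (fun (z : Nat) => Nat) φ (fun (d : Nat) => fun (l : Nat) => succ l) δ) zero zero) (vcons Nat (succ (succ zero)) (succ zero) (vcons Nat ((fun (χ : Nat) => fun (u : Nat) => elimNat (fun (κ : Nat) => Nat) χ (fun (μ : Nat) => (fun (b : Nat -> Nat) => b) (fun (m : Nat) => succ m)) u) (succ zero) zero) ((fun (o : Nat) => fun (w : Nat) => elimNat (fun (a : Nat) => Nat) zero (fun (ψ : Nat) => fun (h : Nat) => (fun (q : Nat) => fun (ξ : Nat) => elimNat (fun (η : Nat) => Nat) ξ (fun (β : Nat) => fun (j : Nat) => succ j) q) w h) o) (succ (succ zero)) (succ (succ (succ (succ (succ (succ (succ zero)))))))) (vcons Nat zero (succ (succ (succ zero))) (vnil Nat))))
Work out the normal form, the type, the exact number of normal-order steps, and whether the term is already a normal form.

reduced normal form:
  vcons Nat (succ (succ (succ zero))) zero (vcons Nat (succ (succ zero)) (succ zero) (vcons Nat (succ zero) (succ (succ (succ (succ (succ (succ (succ (succ (succ (succ (succ (succ (succ (succ zero)))))))))))))) (vcons Nat zero (succ (succ (succ zero))) (vnil Nat))))
type:
  Vec Nat (succ (succ (succ (succ zero))))
steps to reach normal form (normal order): 63
already normal: no
first contracted redex: a beta-redex


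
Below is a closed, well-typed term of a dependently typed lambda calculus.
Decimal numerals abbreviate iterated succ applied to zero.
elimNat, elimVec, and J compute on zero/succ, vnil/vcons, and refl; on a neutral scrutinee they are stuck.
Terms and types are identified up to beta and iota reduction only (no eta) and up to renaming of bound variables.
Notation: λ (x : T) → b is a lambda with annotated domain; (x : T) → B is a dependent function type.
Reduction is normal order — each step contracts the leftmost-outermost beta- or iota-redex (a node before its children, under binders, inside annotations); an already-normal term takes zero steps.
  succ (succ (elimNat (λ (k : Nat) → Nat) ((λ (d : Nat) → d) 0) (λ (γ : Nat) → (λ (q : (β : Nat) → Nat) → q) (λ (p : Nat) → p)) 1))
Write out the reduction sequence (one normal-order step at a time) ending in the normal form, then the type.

reduction (normal order):
  succ (succ (elimNat (λ (k : Nat) → Nat) ((λ (d : Nat) → d) 0) (λ (γ : Nat) → (λ (q : (β : Nat) → Nat) → q) (λ (p : Nat) → p)) 1))
  ~> succ (succ ((λ (k : Nat) → (λ (d : (γ : Nat) → Nat) → d) (λ (q : Nat) → q)) 0 (elimNat (λ (β : Nat) → Nat) ((λ (p : Nat) → p) 0) (λ (η : Nat) → (λ (ρ : (ε : Nat) → Nat) → ρ) (λ (b : Nat) → b)) 0)))
  ~> succ (succ ((λ (k : (d : Nat) → Nat) → k) (λ (γ : Nat) → γ) (elimNat (λ (q : Nat) → Nat) ((λ (β : Nat) → β) 0) (λ (p : Nat) → (λ (η : (ρ : Nat) → Nat) → η) (λ (ε : Nat) → ε)) 0)))
  ~> succ (succ ((λ (k : Nat) → k) (elimNat (λ (d : Nat) → Nat) ((λ (γ : Nat) → γ) 0) (λ (q : Nat) → (λ (β : (p : Nat) → Nat) → β) (λ (η : Nat) → η)) 0)))
  ~> succ (succ (elimNat (λ (k : Nat) → Nat) ((λ (d : Nat) → d) 0) (λ (γ : Nat) → (λ (q : (β : Nat) → Nat) → q) (λ (p : Nat) → p)) 0))
  ~> succ (succ ((λ (k : Nat) → k) 0))
  ~> 2
inferred type:
  Nat


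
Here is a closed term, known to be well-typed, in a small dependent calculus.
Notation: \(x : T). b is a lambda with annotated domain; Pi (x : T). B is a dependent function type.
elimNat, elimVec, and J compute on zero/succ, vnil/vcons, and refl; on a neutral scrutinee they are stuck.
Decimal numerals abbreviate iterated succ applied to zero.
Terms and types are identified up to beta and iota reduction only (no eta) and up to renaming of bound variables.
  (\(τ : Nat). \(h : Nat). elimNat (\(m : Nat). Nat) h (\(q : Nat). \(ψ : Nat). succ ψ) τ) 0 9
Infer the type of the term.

inferred type:
  Nat


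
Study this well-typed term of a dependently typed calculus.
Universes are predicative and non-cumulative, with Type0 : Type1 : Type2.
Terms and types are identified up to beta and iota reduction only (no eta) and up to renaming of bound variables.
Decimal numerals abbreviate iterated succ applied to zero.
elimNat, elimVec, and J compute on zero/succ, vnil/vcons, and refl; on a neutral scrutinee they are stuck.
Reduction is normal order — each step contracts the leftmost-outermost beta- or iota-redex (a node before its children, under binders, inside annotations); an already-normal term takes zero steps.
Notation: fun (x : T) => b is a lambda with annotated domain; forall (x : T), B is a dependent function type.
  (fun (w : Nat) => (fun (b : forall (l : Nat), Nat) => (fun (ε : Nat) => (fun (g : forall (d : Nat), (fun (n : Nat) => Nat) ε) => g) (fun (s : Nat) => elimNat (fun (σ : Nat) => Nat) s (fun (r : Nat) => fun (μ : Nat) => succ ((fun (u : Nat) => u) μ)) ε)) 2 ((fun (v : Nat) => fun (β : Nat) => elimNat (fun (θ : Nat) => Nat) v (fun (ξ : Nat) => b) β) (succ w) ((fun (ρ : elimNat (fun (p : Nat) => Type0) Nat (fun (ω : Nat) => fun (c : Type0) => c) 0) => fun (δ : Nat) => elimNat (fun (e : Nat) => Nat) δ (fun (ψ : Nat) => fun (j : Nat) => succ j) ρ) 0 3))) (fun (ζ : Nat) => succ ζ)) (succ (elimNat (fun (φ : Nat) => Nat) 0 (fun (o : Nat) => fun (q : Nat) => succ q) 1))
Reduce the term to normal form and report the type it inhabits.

resulting normal form:
  8
type:
  Nat
observation: 33 normal-order steps normalize the term, beginning with a beta-redex.
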